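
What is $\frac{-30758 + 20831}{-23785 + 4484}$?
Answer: $\frac{9927}{19301} \approx 0.51433$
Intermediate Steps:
$\frac{-30758 + 20831}{-23785 + 4484} = - \frac{9927}{-19301} = \left(-9927\right) \left(- \frac{1}{19301}\right) = \frac{9927}{19301}$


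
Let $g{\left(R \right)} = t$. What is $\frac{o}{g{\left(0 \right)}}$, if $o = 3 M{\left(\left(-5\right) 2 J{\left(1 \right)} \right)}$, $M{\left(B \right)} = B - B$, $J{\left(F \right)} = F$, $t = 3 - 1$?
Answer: $0$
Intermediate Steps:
$t = 2$ ($t = 3 - 1 = 2$)
$M{\left(B \right)} = 0$
$g{\left(R \right)} = 2$
$o = 0$ ($o = 3 \cdot 0 = 0$)
$\frac{o}{g{\left(0 \right)}} = \frac{1}{2} \cdot 0 = 0$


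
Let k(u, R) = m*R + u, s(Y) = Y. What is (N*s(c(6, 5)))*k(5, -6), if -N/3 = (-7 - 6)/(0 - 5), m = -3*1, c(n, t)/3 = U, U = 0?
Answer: 0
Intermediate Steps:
c(n, t) = 0 (c(n, t) = 3*0 = 0)
m = -3
k(u, R) = u - 3*R (k(u, R) = -3*R + u = u - 3*R)
N = -39/5 (N = -3*(-7 - 6)/(0 - 5) = -(-39)/(-5) = -(-39)*(-1)/5 = -3*13/5 = -39/5 ≈ -7.8000)
(N*s(c(6, 5)))*k(5, -6) = (-39/5*0)*(5 - 3*(-6)) = 0*(5 + 18) = 0*23 = 0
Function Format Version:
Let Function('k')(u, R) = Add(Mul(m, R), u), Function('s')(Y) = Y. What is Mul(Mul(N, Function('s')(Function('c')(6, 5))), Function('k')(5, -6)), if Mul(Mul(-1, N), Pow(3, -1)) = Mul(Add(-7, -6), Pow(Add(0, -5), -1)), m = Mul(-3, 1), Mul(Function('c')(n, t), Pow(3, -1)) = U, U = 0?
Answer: 0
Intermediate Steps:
Function('c')(n, t) = 0 (Function('c')(n, t) = Mul(3, 0) = 0)
m = -3
Function('k')(u, R) = Add(u, Mul(-3, R)) (Function('k')(u, R) = Add(Mul(-3, R), u) = Add(u, Mul(-3, R)))
N = Rational(-39, 5) (N = Mul(-3, Mul(Add(-7, -6), Pow(Add(0, -5), -1))) = Mul(-3, Mul(-13, Pow(-5, -1))) = Mul(-3, Mul(-13, Rational(-1, 5))) = Mul(-3, Rational(13, 5)) = Rational(-39, 5) ≈ -7.8000)
Mul(Mul(N, Function('s')(Function('c')(6, 5))), Function('k')(5, -6)) = Mul(Mul(Rational(-39, 5), 0), Add(5, Mul(-3, -6))) = Mul(0, Add(5, 18)) = Mul(0, 23) = 0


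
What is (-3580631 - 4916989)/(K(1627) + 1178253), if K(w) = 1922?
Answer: -1699524/236035 ≈ -7.2003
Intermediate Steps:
(-3580631 - 4916989)/(K(1627) + 1178253) = (-3580631 - 4916989)/(1922 + 1178253) = -8497620/1180175 = -8497620*1/1180175 = -1699524/236035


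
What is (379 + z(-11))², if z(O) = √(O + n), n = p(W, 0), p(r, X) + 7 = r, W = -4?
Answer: (379 + I*√22)² ≈ 1.4362e+5 + 3555.0*I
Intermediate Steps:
p(r, X) = -7 + r
n = -11 (n = -7 - 4 = -11)
z(O) = √(-11 + O) (z(O) = √(O - 11) = √(-11 + O))
(379 + z(-11))² = (379 + √(-11 - 11))² = (379 + √(-22))² = (379 + I*√22)²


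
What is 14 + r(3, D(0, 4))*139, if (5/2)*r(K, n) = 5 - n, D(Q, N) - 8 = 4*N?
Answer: -5212/5 ≈ -1042.4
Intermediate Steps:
D(Q, N) = 8 + 4*N
r(K, n) = 2 - 2*n/5 (r(K, n) = 2*(5 - n)/5 = 2 - 2*n/5)
14 + r(3, D(0, 4))*139 = 14 + (2 - 2*(8 + 4*4)/5)*139 = 14 + (2 - 2*(8 + 16)/5)*139 = 14 + (2 - 2/5*24)*139 = 14 + (2 - 48/5)*139 = 14 - 38/5*139 = 14 - 5282/5 = -5212/5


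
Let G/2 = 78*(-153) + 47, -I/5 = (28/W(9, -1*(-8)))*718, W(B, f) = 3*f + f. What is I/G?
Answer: 12565/95096 ≈ 0.13213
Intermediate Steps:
W(B, f) = 4*f
I = -12565/4 (I = -5*28/((4*(-1*(-8))))*718 = -5*28/((4*8))*718 = -5*28/32*718 = -5*28*(1/32)*718 = -35*718/8 = -5*2513/4 = -12565/4 ≈ -3141.3)
G = -23774 (G = 2*(78*(-153) + 47) = 2*(-11934 + 47) = 2*(-11887) = -23774)
I/G = -12565/4/(-23774) = -12565/4*(-1/23774) = 12565/95096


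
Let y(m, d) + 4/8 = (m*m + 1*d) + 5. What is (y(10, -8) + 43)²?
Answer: 77841/4 ≈ 19460.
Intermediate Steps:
y(m, d) = 9/2 + d + m² (y(m, d) = -½ + ((m*m + 1*d) + 5) = -½ + ((m² + d) + 5) = -½ + ((d + m²) + 5) = -½ + (5 + d + m²) = 9/2 + d + m²)
(y(10, -8) + 43)² = ((9/2 - 8 + 10²) + 43)² = ((9/2 - 8 + 100) + 43)² = (193/2 + 43)² = (279/2)² = 77841/4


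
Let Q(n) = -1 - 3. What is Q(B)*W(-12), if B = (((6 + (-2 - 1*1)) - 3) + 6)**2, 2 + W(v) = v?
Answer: 56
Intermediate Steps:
W(v) = -2 + v
B = 36 (B = (((6 + (-2 - 1)) - 3) + 6)**2 = (((6 - 3) - 3) + 6)**2 = ((3 - 3) + 6)**2 = (0 + 6)**2 = 6**2 = 36)
Q(n) = -4
Q(B)*W(-12) = -4*(-2 - 12) = -4*(-14) = 56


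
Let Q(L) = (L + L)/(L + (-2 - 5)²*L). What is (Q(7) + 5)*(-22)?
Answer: -2772/25 ≈ -110.88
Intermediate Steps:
Q(L) = 1/25 (Q(L) = (2*L)/(L + (-7)²*L) = (2*L)/(L + 49*L) = (2*L)/((50*L)) = (2*L)*(1/(50*L)) = 1/25)
(Q(7) + 5)*(-22) = (1/25 + 5)*(-22) = (126/25)*(-22) = -2772/25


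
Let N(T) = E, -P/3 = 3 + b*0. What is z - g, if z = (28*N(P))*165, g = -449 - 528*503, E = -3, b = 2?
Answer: 252173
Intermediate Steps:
P = -9 (P = -3*(3 + 2*0) = -3*(3 + 0) = -3*3 = -9)
N(T) = -3
g = -266033 (g = -449 - 265584 = -266033)
z = -13860 (z = (28*(-3))*165 = -84*165 = -13860)
z - g = -13860 - 1*(-266033) = -13860 + 266033 = 252173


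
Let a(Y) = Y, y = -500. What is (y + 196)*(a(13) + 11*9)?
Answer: -34048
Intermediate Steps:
(y + 196)*(a(13) + 11*9) = (-500 + 196)*(13 + 11*9) = -304*(13 + 99) = -304*112 = -34048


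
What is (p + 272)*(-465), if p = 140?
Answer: -191580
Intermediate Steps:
(p + 272)*(-465) = (140 + 272)*(-465) = 412*(-465) = -191580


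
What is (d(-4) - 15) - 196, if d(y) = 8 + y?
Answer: -207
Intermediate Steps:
(d(-4) - 15) - 196 = ((8 - 4) - 15) - 196 = (4 - 15) - 196 = -11 - 196 = -207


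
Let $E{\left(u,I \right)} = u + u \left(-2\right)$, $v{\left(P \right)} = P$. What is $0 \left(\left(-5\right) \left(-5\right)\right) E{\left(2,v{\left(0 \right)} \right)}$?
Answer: $0$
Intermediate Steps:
$E{\left(u,I \right)} = - u$ ($E{\left(u,I \right)} = u - 2 u = - u$)
$0 \left(\left(-5\right) \left(-5\right)\right) E{\left(2,v{\left(0 \right)} \right)} = 0 \left(\left(-5\right) \left(-5\right)\right) \left(\left(-1\right) 2\right) = 0 \cdot 25 \left(-2\right) = 0 \left(-2\right) = 0$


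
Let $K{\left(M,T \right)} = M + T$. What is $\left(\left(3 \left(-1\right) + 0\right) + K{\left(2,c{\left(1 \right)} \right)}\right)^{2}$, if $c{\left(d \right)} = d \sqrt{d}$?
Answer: $0$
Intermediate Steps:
$c{\left(d \right)} = d^{\frac{3}{2}}$
$\left(\left(3 \left(-1\right) + 0\right) + K{\left(2,c{\left(1 \right)} \right)}\right)^{2} = \left(\left(3 \left(-1\right) + 0\right) + \left(2 + 1^{\frac{3}{2}}\right)\right)^{2} = \left(\left(-3 + 0\right) + \left(2 + 1\right)\right)^{2} = \left(-3 + 3\right)^{2} = 0^{2} = 0$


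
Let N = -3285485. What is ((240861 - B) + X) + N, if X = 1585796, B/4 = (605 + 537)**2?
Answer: -6675484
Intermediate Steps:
B = 5216656 (B = 4*(605 + 537)**2 = 4*1142**2 = 4*1304164 = 5216656)
((240861 - B) + X) + N = ((240861 - 1*5216656) + 1585796) - 3285485 = ((240861 - 5216656) + 1585796) - 3285485 = (-4975795 + 1585796) - 3285485 = -3389999 - 3285485 = -6675484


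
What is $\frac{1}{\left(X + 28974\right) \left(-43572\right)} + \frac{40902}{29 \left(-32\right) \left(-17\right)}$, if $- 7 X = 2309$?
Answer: $\frac{2627525877199}{1013443065168} \approx 2.5927$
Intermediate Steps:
$X = - \frac{2309}{7}$ ($X = \left(- \frac{1}{7}\right) 2309 = - \frac{2309}{7} \approx -329.86$)
$\frac{1}{\left(X + 28974\right) \left(-43572\right)} + \frac{40902}{29 \left(-32\right) \left(-17\right)} = \frac{1}{\left(- \frac{2309}{7} + 28974\right) \left(-43572\right)} + \frac{40902}{29 \left(-32\right) \left(-17\right)} = \frac{1}{\frac{200509}{7}} \left(- \frac{1}{43572}\right) + \frac{40902}{\left(-928\right) \left(-17\right)} = \frac{7}{200509} \left(- \frac{1}{43572}\right) + \frac{40902}{15776} = - \frac{7}{8736578148} + 40902 \cdot \frac{1}{15776} = - \frac{7}{8736578148} + \frac{1203}{464} = \frac{2627525877199}{1013443065168}$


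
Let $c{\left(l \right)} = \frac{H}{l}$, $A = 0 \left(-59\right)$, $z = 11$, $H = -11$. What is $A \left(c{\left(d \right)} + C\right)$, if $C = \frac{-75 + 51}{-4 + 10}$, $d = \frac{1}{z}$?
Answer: $0$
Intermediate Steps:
$A = 0$
$d = \frac{1}{11} \approx 0.090909$
$C = -4$ ($C = - \frac{24}{6} = \left(-24\right) \frac{1}{6} = -4$)
$c{\left(l \right)} = - \frac{11}{l}$
$A \left(c{\left(d \right)} + C\right) = 0 \left(- 11 \frac{1}{\frac{1}{11}} - 4\right) = 0 \left(\left(-11\right) 11 - 4\right) = 0 \left(-121 - 4\right) = 0 \left(-125\right) = 0$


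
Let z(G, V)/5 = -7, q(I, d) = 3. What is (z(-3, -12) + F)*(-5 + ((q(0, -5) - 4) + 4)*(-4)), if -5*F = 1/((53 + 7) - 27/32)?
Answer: 5632219/9465 ≈ 595.06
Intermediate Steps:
z(G, V) = -35 (z(G, V) = 5*(-7) = -35)
F = -32/9465 (F = -1/(5*((53 + 7) - 27/32)) = -1/(5*(60 - 27*1/32)) = -1/(5*(60 - 27/32)) = -1/(5*1893/32) = -⅕*32/1893 = -32/9465 ≈ -0.0033809)
(z(-3, -12) + F)*(-5 + ((q(0, -5) - 4) + 4)*(-4)) = (-35 - 32/9465)*(-5 + ((3 - 4) + 4)*(-4)) = -331307*(-5 + (-1 + 4)*(-4))/9465 = -331307*(-5 + 3*(-4))/9465 = -331307*(-5 - 12)/9465 = -331307/9465*(-17) = 5632219/9465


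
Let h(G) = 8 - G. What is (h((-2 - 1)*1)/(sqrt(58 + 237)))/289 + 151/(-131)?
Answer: -151/131 + 11*sqrt(295)/85255 ≈ -1.1505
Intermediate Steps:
(h((-2 - 1)*1)/(sqrt(58 + 237)))/289 + 151/(-131) = ((8 - (-2 - 1))/(sqrt(58 + 237)))/289 + 151/(-131) = ((8 - (-3))/(sqrt(295)))*(1/289) + 151*(-1/131) = ((8 - 1*(-3))*(sqrt(295)/295))*(1/289) - 151/131 = ((8 + 3)*(sqrt(295)/295))*(1/289) - 151/131 = (11*(sqrt(295)/295))*(1/289) - 151/131 = (11*sqrt(295)/295)*(1/289) - 151/131 = 11*sqrt(295)/85255 - 151/131 = -151/131 + 11*sqrt(295)/85255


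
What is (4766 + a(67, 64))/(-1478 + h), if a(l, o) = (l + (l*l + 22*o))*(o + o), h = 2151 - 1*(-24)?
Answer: 768158/697 ≈ 1102.1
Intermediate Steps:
h = 2175 (h = 2151 + 24 = 2175)
a(l, o) = 2*o*(l + l² + 22*o) (a(l, o) = (l + (l² + 22*o))*(2*o) = (l + l² + 22*o)*(2*o) = 2*o*(l + l² + 22*o))
(4766 + a(67, 64))/(-1478 + h) = (4766 + 2*64*(67 + 67² + 22*64))/(-1478 + 2175) = (4766 + 2*64*(67 + 4489 + 1408))/697 = (4766 + 2*64*5964)*(1/697) = (4766 + 763392)*(1/697) = 768158*(1/697) = 768158/697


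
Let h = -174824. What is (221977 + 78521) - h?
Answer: 475322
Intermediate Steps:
(221977 + 78521) - h = (221977 + 78521) - 1*(-174824) = 300498 + 174824 = 475322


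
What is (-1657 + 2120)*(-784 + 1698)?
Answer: 423182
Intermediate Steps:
(-1657 + 2120)*(-784 + 1698) = 463*914 = 423182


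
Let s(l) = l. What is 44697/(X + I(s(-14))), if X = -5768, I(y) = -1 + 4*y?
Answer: -44697/5825 ≈ -7.6733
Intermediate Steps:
44697/(X + I(s(-14))) = 44697/(-5768 + (-1 + 4*(-14))) = 44697/(-5768 + (-1 - 56)) = 44697/(-5768 - 57) = 44697/(-5825) = 44697*(-1/5825) = -44697/5825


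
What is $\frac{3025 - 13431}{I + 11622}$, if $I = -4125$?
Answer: $- \frac{10406}{7497} \approx -1.388$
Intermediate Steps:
$\frac{3025 - 13431}{I + 11622} = \frac{3025 - 13431}{-4125 + 11622} = - \frac{10406}{7497}$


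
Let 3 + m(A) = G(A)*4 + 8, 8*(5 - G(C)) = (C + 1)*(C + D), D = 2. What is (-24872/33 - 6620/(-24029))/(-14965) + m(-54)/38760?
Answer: 473393803801/30663298288920 ≈ 0.015438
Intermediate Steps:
G(C) = 5 - (1 + C)*(2 + C)/8 (G(C) = 5 - (C + 1)*(C + 2)/8 = 5 - (1 + C)*(2 + C)/8)
m(A) = 24 - 3*A/2 - A²/2 (m(A) = -3 + ((19/4 - 3*A/8 - A²/8)*4 + 8) = -3 + ((19 - 3*A/2 - A²/2) + 8) = -3 + (27 - 3*A/2 - A²/2) = 24 - 3*A/2 - A²/2)
(-24872/33 - 6620/(-24029))/(-14965) + m(-54)/38760 = (-24872/33 - 6620/(-24029))/(-14965) + (24 - 3/2*(-54) - ½*(-54)²)/38760 = (-24872*1/33 - 6620*(-1/24029))*(-1/14965) + (24 + 81 - ½*2916)*(1/38760) = (-24872/33 + 6620/24029)*(-1/14965) + (24 + 81 - 1458)*(1/38760) = -597430828/792957*(-1/14965) - 1353*1/38760 = 597430828/11866601505 - 451/12920 = 473393803801/30663298288920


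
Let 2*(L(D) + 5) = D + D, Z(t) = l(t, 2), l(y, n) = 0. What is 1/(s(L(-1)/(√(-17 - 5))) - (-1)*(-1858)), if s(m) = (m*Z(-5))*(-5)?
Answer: -1/1858 ≈ -0.00053821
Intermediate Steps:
Z(t) = 0
L(D) = -5 + D (L(D) = -5 + (D + D)/2 = -5 + (2*D)/2 = -5 + D)
s(m) = 0 (s(m) = (m*0)*(-5) = 0*(-5) = 0)
1/(s(L(-1)/(√(-17 - 5))) - (-1)*(-1858)) = 1/(0 - (-1)*(-1858)) = 1/(0 - 1*1858) = 1/(0 - 1858) = 1/(-1858) = -1/1858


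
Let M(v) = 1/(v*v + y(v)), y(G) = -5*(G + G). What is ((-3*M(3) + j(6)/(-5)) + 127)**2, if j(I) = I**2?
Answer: 17623204/1225 ≈ 14386.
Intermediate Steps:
y(G) = -10*G
M(v) = 1/(v**2 - 10*v) (M(v) = 1/(v*v - 10*v) = 1/(v**2 - 10*v))
((-3*M(3) + j(6)/(-5)) + 127)**2 = ((-3/(3*(-10 + 3)) + 6**2/(-5)) + 127)**2 = ((-1/(-7) + 36*(-1/5)) + 127)**2 = ((-(-1)/7 - 36/5) + 127)**2 = ((-3*(-1/21) - 36/5) + 127)**2 = ((1/7 - 36/5) + 127)**2 = (-247/35 + 127)**2 = (4198/35)**2 = 17623204/1225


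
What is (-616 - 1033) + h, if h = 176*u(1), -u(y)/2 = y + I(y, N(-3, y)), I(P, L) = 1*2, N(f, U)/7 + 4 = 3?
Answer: -2705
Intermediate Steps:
N(f, U) = -7 (N(f, U) = -28 + 7*3 = -28 + 21 = -7)
I(P, L) = 2
u(y) = -4 - 2*y (u(y) = -2*(y + 2) = -2*(2 + y) = -4 - 2*y)
h = -1056 (h = 176*(-4 - 2*1) = 176*(-4 - 2) = 176*(-6) = -1056)
(-616 - 1033) + h = (-616 - 1033) - 1056 = -1649 - 1056 = -2705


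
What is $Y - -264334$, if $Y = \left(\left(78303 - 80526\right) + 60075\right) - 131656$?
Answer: $190530$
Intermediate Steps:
$Y = -73804$ ($Y = \left(\left(78303 - 80526\right) + 60075\right) - 131656 = \left(-2223 + 60075\right) - 131656 = 57852 - 131656 = -73804$)
$Y - -264334 = -73804 - -264334 = -73804 + 264334 = 190530$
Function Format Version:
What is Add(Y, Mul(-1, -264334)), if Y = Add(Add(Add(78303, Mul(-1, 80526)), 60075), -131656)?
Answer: 190530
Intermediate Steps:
Y = -73804 (Y = Add(Add(Add(78303, -80526), 60075), -131656) = Add(Add(-2223, 60075), -131656) = Add(57852, -131656) = -73804)
Add(Y, Mul(-1, -264334)) = Add(-73804, Mul(-1, -264334)) = Add(-73804, 264334) = 190530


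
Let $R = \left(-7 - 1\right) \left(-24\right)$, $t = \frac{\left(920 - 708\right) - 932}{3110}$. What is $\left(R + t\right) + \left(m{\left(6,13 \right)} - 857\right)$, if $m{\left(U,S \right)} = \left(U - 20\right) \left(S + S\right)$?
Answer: $- \frac{320091}{311} \approx -1029.2$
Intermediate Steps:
$m{\left(U,S \right)} = 2 S \left(-20 + U\right)$ ($m{\left(U,S \right)} = \left(-20 + U\right) 2 S = 2 S \left(-20 + U\right)$)
$t = - \frac{72}{311}$ ($t = \left(212 - 932\right) \frac{1}{3110} = \left(-720\right) \frac{1}{3110} = - \frac{72}{311} \approx -0.23151$)
$R = 192$ ($R = \left(-8\right) \left(-24\right) = 192$)
$\left(R + t\right) + \left(m{\left(6,13 \right)} - 857\right) = \left(192 - \frac{72}{311}\right) + \left(2 \cdot 13 \left(-20 + 6\right) - 857\right) = \frac{59640}{311} - \left(857 - -364\right) = \frac{59640}{311} - 1221 = - \frac{320091}{311}$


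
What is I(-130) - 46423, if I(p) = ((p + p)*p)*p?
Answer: -4440423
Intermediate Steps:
I(p) = 2*p³ (I(p) = ((2*p)*p)*p = (2*p²)*p = 2*p³)
I(-130) - 46423 = 2*(-130)³ - 46423 = 2*(-2197000) - 46423 = -4394000 - 46423 = -4440423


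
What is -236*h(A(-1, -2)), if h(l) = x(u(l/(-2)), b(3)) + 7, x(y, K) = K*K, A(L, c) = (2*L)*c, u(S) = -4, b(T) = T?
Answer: -3776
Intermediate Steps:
A(L, c) = 2*L*c
x(y, K) = K²
h(l) = 16 (h(l) = 3² + 7 = 9 + 7 = 16)
-236*h(A(-1, -2)) = -236*16 = -3776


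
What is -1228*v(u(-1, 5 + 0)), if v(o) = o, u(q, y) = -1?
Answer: 1228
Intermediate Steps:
-1228*v(u(-1, 5 + 0)) = -1228*(-1) = 1228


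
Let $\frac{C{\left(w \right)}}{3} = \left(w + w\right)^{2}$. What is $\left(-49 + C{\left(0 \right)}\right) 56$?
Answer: $-2744$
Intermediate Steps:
$C{\left(w \right)} = 12 w^{2}$ ($C{\left(w \right)} = 3 \left(w + w\right)^{2} = 3 \left(2 w\right)^{2} = 3 \cdot 4 w^{2} = 12 w^{2}$)
$\left(-49 + C{\left(0 \right)}\right) 56 = \left(-49 + 12 \cdot 0^{2}\right) 56 = \left(-49 + 12 \cdot 0\right) 56 = \left(-49 + 0\right) 56 = \left(-49\right) 56 = -2744$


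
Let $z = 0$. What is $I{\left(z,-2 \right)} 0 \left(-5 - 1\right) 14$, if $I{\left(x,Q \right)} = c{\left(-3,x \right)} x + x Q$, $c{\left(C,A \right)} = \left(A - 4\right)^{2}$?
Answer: $0$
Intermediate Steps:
$c{\left(C,A \right)} = \left(-4 + A\right)^{2}$
$I{\left(x,Q \right)} = Q x + x \left(-4 + x\right)^{2}$ ($I{\left(x,Q \right)} = \left(-4 + x\right)^{2} x + x Q = x \left(-4 + x\right)^{2} + Q x = Q x + x \left(-4 + x\right)^{2}$)
$I{\left(z,-2 \right)} 0 \left(-5 - 1\right) 14 = 0 \left(-2 + \left(-4 + 0\right)^{2}\right) 0 \left(-5 - 1\right) 14 = 0 \left(-2 + \left(-4\right)^{2}\right) 0 \left(-6\right) 14 = 0 \left(-2 + 16\right) 0 \cdot 14 = 0 \cdot 14 \cdot 0 \cdot 14 = 0 \cdot 0 \cdot 14 = 0 \cdot 14 = 0$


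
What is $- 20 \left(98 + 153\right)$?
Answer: $-5020$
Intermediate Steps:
$- 20 \left(98 + 153\right) = \left(-20\right) 251 = -5020$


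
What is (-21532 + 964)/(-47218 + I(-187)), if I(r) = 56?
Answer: 10284/23581 ≈ 0.43611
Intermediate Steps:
(-21532 + 964)/(-47218 + I(-187)) = (-21532 + 964)/(-47218 + 56) = -20568/(-47162) = -20568*(-1/47162) = 10284/23581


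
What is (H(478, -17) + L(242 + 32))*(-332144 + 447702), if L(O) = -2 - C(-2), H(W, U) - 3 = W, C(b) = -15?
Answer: 57085652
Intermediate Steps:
H(W, U) = 3 + W
L(O) = 13 (L(O) = -2 - 1*(-15) = -2 + 15 = 13)
(H(478, -17) + L(242 + 32))*(-332144 + 447702) = ((3 + 478) + 13)*(-332144 + 447702) = (481 + 13)*115558 = 494*115558 = 57085652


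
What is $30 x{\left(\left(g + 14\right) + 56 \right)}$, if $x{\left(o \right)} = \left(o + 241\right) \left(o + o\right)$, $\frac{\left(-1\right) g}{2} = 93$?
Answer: $-870000$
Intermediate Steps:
$g = -186$ ($g = \left(-2\right) 93 = -186$)
$x{\left(o \right)} = 2 o \left(241 + o\right)$ ($x{\left(o \right)} = \left(241 + o\right) 2 o = 2 o \left(241 + o\right)$)
$30 x{\left(\left(g + 14\right) + 56 \right)} = 30 \cdot 2 \left(\left(-186 + 14\right) + 56\right) \left(241 + \left(\left(-186 + 14\right) + 56\right)\right) = 30 \cdot 2 \left(-172 + 56\right) \left(241 + \left(-172 + 56\right)\right) = 30 \cdot 2 \left(-116\right) \left(241 - 116\right) = 30 \cdot 2 \left(-116\right) 125 = 30 \left(-29000\right) = -870000$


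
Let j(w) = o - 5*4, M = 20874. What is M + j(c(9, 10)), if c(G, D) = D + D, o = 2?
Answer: 20856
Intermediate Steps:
c(G, D) = 2*D
j(w) = -18 (j(w) = 2 - 5*4 = 2 - 20 = -18)
M + j(c(9, 10)) = 20874 - 18 = 20856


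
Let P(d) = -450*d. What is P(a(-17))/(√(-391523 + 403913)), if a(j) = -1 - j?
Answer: -240*√12390/413 ≈ -64.684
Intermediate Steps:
P(a(-17))/(√(-391523 + 403913)) = (-450*(-1 - 1*(-17)))/(√(-391523 + 403913)) = (-450*(-1 + 17))/(√12390) = (-450*16)*(√12390/12390) = -240*√12390/413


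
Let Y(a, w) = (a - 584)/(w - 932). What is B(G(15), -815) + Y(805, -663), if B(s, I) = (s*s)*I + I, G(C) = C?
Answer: -293783271/1595 ≈ -1.8419e+5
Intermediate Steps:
Y(a, w) = (-584 + a)/(-932 + w)
B(s, I) = I + I*s**2 (B(s, I) = s**2*I + I = I*s**2 + I = I + I*s**2)
B(G(15), -815) + Y(805, -663) = -815*(1 + 15**2) + (-584 + 805)/(-932 - 663) = -815*(1 + 225) + 221/(-1595) = -815*226 - 1/1595*221 = -184190 - 221/1595 = -293783271/1595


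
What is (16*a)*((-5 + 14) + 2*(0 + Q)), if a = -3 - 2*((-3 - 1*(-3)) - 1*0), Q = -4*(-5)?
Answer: -2352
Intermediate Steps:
Q = 20
a = -3 (a = -3 - 2*((-3 + 3) + 0) = -3 - 2*(0 + 0) = -3 - 2*0 = -3 + 0 = -3)
(16*a)*((-5 + 14) + 2*(0 + Q)) = (16*(-3))*((-5 + 14) + 2*(0 + 20)) = -48*(9 + 2*20) = -48*(9 + 40) = -48*49 = -2352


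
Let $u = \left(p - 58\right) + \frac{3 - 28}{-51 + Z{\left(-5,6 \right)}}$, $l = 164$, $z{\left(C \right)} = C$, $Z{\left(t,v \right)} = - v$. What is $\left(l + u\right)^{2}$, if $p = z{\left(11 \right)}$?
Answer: $\frac{44809636}{3249} \approx 13792.0$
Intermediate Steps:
$p = 11$
$u = - \frac{2654}{57}$ ($u = \left(11 - 58\right) + \frac{3 - 28}{-51 - 6} = -47 - \frac{25}{-51 - 6} = -47 - \frac{25}{-57} = -47 - - \frac{25}{57} = -47 + \frac{25}{57} = - \frac{2654}{57} \approx -46.561$)
$\left(l + u\right)^{2} = \left(164 - \frac{2654}{57}\right)^{2} = \left(\frac{6694}{57}\right)^{2} = \frac{44809636}{3249}$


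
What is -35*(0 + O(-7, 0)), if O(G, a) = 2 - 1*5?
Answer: 105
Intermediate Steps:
O(G, a) = -3 (O(G, a) = 2 - 5 = -3)
-35*(0 + O(-7, 0)) = -35*(0 - 3) = -35*(-3) = 105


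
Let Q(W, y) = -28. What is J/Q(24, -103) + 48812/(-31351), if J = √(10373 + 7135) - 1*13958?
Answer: 31159323/62702 - √4377/14 ≈ 492.22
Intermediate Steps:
J = -13958 + 2*√4377 (J = √17508 - 13958 = 2*√4377 - 13958 = -13958 + 2*√4377 ≈ -13826.)
J/Q(24, -103) + 48812/(-31351) = (-13958 + 2*√4377)/(-28) + 48812/(-31351) = (-13958 + 2*√4377)*(-1/28) + 48812*(-1/31351) = (997/2 - √4377/14) - 48812/31351 = 31159323/62702 - √4377/14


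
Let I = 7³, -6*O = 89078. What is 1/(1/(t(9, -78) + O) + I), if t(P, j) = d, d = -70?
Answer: 44749/15348904 ≈ 0.0029155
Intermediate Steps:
O = -44539/3 (O = -⅙*89078 = -44539/3 ≈ -14846.)
t(P, j) = -70
I = 343
1/(1/(t(9, -78) + O) + I) = 1/(1/(-70 - 44539/3) + 343) = 1/(1/(-44749/3) + 343) = 1/(-3/44749 + 343) = 1/(15348904/44749) = 44749/15348904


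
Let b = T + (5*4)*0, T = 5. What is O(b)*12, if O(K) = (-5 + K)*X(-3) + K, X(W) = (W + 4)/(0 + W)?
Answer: 60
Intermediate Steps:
X(W) = (4 + W)/W
b = 5 (b = 5 + (5*4)*0 = 5 + 20*0 = 5 + 0 = 5)
O(K) = 5/3 + 2*K/3 (O(K) = (-5 + K)*((4 - 3)/(-3)) + K = (-5 + K)*(-1/3*1) + K = (-5 + K)*(-1/3) + K = (5/3 - K/3) + K = 5/3 + 2*K/3)
O(b)*12 = (5/3 + (2/3)*5)*12 = (5/3 + 10/3)*12 = 5*12 = 60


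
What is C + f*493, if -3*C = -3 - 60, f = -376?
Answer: -185347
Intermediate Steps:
C = 21 (C = -(-3 - 60)/3 = -⅓*(-63) = 21)
C + f*493 = 21 - 376*493 = 21 - 185368 = -185347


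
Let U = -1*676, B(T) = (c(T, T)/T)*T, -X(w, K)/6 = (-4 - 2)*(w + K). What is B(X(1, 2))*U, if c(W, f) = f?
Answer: -73008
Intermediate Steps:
X(w, K) = 36*K + 36*w (X(w, K) = -6*(-4 - 2)*(w + K) = -(-36)*(K + w) = -6*(-6*K - 6*w) = 36*K + 36*w)
B(T) = T (B(T) = (T/T)*T = 1*T = T)
U = -676
B(X(1, 2))*U = (36*2 + 36*1)*(-676) = (72 + 36)*(-676) = 108*(-676) = -73008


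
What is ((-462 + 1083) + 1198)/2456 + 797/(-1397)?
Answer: 583711/3431032 ≈ 0.17013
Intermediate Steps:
((-462 + 1083) + 1198)/2456 + 797/(-1397) = (621 + 1198)*(1/2456) + 797*(-1/1397) = 1819*(1/2456) - 797/1397 = 1819/2456 - 797/1397 = 583711/3431032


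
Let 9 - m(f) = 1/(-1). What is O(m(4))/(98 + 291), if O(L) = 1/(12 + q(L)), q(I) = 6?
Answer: 1/7002 ≈ 0.00014282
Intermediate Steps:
m(f) = 10 (m(f) = 9 - 1/(-1) = 9 - 1*(-1) = 9 + 1 = 10)
O(L) = 1/18 (O(L) = 1/(12 + 6) = 1/18)
O(m(4))/(98 + 291) = 1/(18*(98 + 291)) = (1/18)/389 = (1/18)*(1/389) = 1/7002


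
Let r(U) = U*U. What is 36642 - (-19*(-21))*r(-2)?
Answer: 35046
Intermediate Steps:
r(U) = U²
36642 - (-19*(-21))*r(-2) = 36642 - (-19*(-21))*(-2)² = 36642 - 399*4 = 36642 - 1*1596 = 36642 - 1596 = 35046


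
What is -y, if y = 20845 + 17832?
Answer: -38677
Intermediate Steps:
y = 38677
-y = -1*38677 = -38677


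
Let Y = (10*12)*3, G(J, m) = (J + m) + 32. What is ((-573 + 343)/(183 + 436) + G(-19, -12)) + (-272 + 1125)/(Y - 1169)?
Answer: -213306/500771 ≈ -0.42596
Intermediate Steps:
G(J, m) = 32 + J + m
Y = 360 (Y = 120*3 = 360)
((-573 + 343)/(183 + 436) + G(-19, -12)) + (-272 + 1125)/(Y - 1169) = ((-573 + 343)/(183 + 436) + (32 - 19 - 12)) + (-272 + 1125)/(360 - 1169) = (-230/619 + 1) + 853/(-809) = (-230*1/619 + 1) + 853*(-1/809) = (-230/619 + 1) - 853/809 = 389/619 - 853/809 = -213306/500771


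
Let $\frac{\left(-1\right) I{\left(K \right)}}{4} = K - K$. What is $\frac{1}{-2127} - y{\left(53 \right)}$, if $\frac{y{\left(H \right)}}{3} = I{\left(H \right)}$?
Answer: $- \frac{1}{2127} \approx -0.00047015$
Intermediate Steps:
$I{\left(K \right)} = 0$ ($I{\left(K \right)} = - 4 \left(K - K\right) = \left(-4\right) 0 = 0$)
$y{\left(H \right)} = 0$ ($y{\left(H \right)} = 3 \cdot 0 = 0$)
$\frac{1}{-2127} - y{\left(53 \right)} = \frac{1}{-2127} - 0 = - \frac{1}{2127} + 0 = - \frac{1}{2127}$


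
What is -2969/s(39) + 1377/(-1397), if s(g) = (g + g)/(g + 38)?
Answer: -319479767/108966 ≈ -2931.9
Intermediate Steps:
s(g) = 2*g/(38 + g) (s(g) = (2*g)/(38 + g) = 2*g/(38 + g))
-2969/s(39) + 1377/(-1397) = -2969/(2*39/(38 + 39)) + 1377/(-1397) = -2969/(2*39/77) + 1377*(-1/1397) = -2969/(2*39*(1/77)) - 1377/1397 = -2969/78/77 - 1377/1397 = -2969*77/78 - 1377/1397 = -228613/78 - 1377/1397 = -319479767/108966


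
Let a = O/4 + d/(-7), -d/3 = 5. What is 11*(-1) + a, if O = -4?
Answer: -69/7 ≈ -9.8571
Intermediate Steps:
d = -15 (d = -3*5 = -15)
a = 8/7 (a = -4/4 - 15/(-7) = -4*¼ - 15*(-⅐) = -1 + 15/7 = 8/7 ≈ 1.1429)
11*(-1) + a = 11*(-1) + 8/7 = -11 + 8/7 = -69/7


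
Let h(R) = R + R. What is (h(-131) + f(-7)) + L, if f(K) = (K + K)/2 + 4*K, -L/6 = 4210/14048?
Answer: -1049379/3512 ≈ -298.80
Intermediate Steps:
h(R) = 2*R
L = -6315/3512 (L = -25260/14048 = -6*2105/7024 = -6315/3512 ≈ -1.7981)
f(K) = 5*K (f(K) = (2*K)*(½) + 4*K = K + 4*K = 5*K)
(h(-131) + f(-7)) + L = (2*(-131) + 5*(-7)) - 6315/3512 = (-262 - 35) - 6315/3512 = -297 - 6315/3512 = -1049379/3512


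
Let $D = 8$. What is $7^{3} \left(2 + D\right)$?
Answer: $3430$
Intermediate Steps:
$7^{3} \left(2 + D\right) = 7^{3} \left(2 + 8\right) = 343 \cdot 10 = 3430$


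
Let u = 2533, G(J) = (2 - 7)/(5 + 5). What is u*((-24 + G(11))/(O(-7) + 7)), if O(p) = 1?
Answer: -124117/16 ≈ -7757.3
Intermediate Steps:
G(J) = -1/2 (G(J) = -5/10 = -5*1/10 = -1/2)
u*((-24 + G(11))/(O(-7) + 7)) = 2533*((-24 - 1/2)/(1 + 7)) = 2533*(-49/2/8) = 2533*(-49/2*1/8) = 2533*(-49/16) = -124117/16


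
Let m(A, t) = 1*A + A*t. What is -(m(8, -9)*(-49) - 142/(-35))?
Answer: -109902/35 ≈ -3140.1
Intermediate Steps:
m(A, t) = A + A*t
-(m(8, -9)*(-49) - 142/(-35)) = -((8*(1 - 9))*(-49) - 142/(-35)) = -((8*(-8))*(-49) - 142*(-1/35)) = -(-64*(-49) + 142/35) = -(3136 + 142/35) = -1*109902/35 = -109902/35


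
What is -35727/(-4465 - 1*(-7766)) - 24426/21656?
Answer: -427167069/35743228 ≈ -11.951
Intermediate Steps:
-35727/(-4465 - 1*(-7766)) - 24426/21656 = -35727/(-4465 + 7766) - 24426*1/21656 = -35727/3301 - 12213/10828 = -427167069/35743228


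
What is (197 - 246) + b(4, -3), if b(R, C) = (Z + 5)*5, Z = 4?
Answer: -4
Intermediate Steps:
b(R, C) = 45 (b(R, C) = (4 + 5)*5 = 9*5 = 45)
(197 - 246) + b(4, -3) = (197 - 246) + 45 = -49 + 45 = -4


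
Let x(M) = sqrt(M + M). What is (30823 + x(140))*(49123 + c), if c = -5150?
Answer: 1355379779 + 87946*sqrt(70) ≈ 1.3561e+9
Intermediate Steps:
x(M) = sqrt(2)*sqrt(M) (x(M) = sqrt(2*M) = sqrt(2)*sqrt(M))
(30823 + x(140))*(49123 + c) = (30823 + sqrt(2)*sqrt(140))*(49123 - 5150) = (30823 + sqrt(2)*(2*sqrt(35)))*43973 = (30823 + 2*sqrt(70))*43973 = 1355379779 + 87946*sqrt(70)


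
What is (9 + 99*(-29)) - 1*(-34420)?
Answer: 31558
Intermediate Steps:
(9 + 99*(-29)) - 1*(-34420) = (9 - 2871) + 34420 = -2862 + 34420 = 31558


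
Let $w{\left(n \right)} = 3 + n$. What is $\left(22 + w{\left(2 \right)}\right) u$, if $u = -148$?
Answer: $-3996$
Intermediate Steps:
$\left(22 + w{\left(2 \right)}\right) u = \left(22 + \left(3 + 2\right)\right) \left(-148\right) = \left(22 + 5\right) \left(-148\right) = 27 \left(-148\right) = -3996$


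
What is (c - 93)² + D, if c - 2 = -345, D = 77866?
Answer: 267962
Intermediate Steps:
c = -343 (c = 2 - 345 = -343)
(c - 93)² + D = (-343 - 93)² + 77866 = (-436)² + 77866 = 190096 + 77866 = 267962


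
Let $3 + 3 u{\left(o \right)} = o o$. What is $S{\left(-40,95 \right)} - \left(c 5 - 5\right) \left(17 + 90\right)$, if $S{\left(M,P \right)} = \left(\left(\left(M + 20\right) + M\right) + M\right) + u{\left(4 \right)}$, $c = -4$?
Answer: $\frac{7738}{3} \approx 2579.3$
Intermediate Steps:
$u{\left(o \right)} = -1 + \frac{o^{2}}{3}$ ($u{\left(o \right)} = -1 + \frac{o o}{3} = -1 + \frac{o^{2}}{3}$)
$S{\left(M,P \right)} = \frac{73}{3} + 3 M$ ($S{\left(M,P \right)} = \left(\left(\left(M + 20\right) + M\right) + M\right) - \left(1 - \frac{4^{2}}{3}\right) = \left(\left(\left(20 + M\right) + M\right) + M\right) + \left(-1 + \frac{1}{3} \cdot 16\right) = \left(\left(20 + 2 M\right) + M\right) + \left(-1 + \frac{16}{3}\right) = \left(20 + 3 M\right) + \frac{13}{3} = \frac{73}{3} + 3 M$)
$S{\left(-40,95 \right)} - \left(c 5 - 5\right) \left(17 + 90\right) = \left(\frac{73}{3} + 3 \left(-40\right)\right) - \left(\left(-4\right) 5 - 5\right) \left(17 + 90\right) = \left(\frac{73}{3} - 120\right) - \left(-20 - 5\right) 107 = - \frac{287}{3} - \left(-25\right) 107 = - \frac{287}{3} - -2675 = - \frac{287}{3} + 2675 = \frac{7738}{3}$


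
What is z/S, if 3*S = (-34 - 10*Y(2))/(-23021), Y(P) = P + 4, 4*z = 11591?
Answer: 800509233/376 ≈ 2.1290e+6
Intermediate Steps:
z = 11591/4 (z = (1/4)*11591 = 11591/4 ≈ 2897.8)
Y(P) = 4 + P
S = 94/69063 (S = ((-34 - 10*(4 + 2))/(-23021))/3 = ((-34 - 10*6)*(-1/23021))/3 = ((-34 - 60)*(-1/23021))/3 = (-94*(-1/23021))/3 = (1/3)*(94/23021) = 94/69063 ≈ 0.0013611)
z/S = 11591/(4*(94/69063)) = (11591/4)*(69063/94) = 800509233/376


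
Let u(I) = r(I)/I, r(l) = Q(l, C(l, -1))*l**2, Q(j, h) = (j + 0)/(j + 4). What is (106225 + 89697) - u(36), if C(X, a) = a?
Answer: 979448/5 ≈ 1.9589e+5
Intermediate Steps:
Q(j, h) = j/(4 + j)
r(l) = l**3/(4 + l) (r(l) = (l/(4 + l))*l**2 = l**3/(4 + l))
u(I) = I**2/(4 + I) (u(I) = (I**3/(4 + I))/I = I**2/(4 + I))
(106225 + 89697) - u(36) = (106225 + 89697) - 36**2/(4 + 36) = 195922 - 1296/40 = 195922 - 1*162/5 = 195922 - 162/5 = 979448/5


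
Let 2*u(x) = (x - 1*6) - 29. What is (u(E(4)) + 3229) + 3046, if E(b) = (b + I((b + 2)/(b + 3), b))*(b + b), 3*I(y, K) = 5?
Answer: 37681/6 ≈ 6280.2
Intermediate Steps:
I(y, K) = 5/3 (I(y, K) = (⅓)*5 = 5/3)
E(b) = 2*b*(5/3 + b) (E(b) = (b + 5/3)*(b + b) = (5/3 + b)*(2*b) = 2*b*(5/3 + b))
u(x) = -35/2 + x/2 (u(x) = ((x - 1*6) - 29)/2 = ((x - 6) - 29)/2 = ((-6 + x) - 29)/2 = (-35 + x)/2 = -35/2 + x/2)
(u(E(4)) + 3229) + 3046 = ((-35/2 + ((⅔)*4*(5 + 3*4))/2) + 3229) + 3046 = ((-35/2 + ((⅔)*4*(5 + 12))/2) + 3229) + 3046 = ((-35/2 + ((⅔)*4*17)/2) + 3229) + 3046 = ((-35/2 + (½)*(136/3)) + 3229) + 3046 = ((-35/2 + 68/3) + 3229) + 3046 = (31/6 + 3229) + 3046 = 19405/6 + 3046 = 37681/6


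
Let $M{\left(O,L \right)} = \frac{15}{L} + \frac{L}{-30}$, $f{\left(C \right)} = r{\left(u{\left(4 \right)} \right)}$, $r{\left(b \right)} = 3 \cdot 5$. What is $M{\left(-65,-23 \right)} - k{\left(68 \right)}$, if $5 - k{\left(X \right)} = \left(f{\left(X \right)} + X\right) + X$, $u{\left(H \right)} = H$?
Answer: $\frac{100819}{690} \approx 146.11$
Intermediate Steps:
$r{\left(b \right)} = 15$
$f{\left(C \right)} = 15$
$k{\left(X \right)} = -10 - 2 X$ ($k{\left(X \right)} = 5 - \left(\left(15 + X\right) + X\right) = 5 - \left(15 + 2 X\right) = -10 - 2 X$)
$M{\left(O,L \right)} = \frac{15}{L} - \frac{L}{30}$ ($M{\left(O,L \right)} = \frac{15}{L} + L \left(- \frac{1}{30}\right) = \frac{15}{L} - \frac{L}{30}$)
$M{\left(-65,-23 \right)} - k{\left(68 \right)} = \left(\frac{15}{-23} - - \frac{23}{30}\right) - \left(-10 - 136\right) = \left(15 \left(- \frac{1}{23}\right) + \frac{23}{30}\right) - \left(-10 - 136\right) = \left(- \frac{15}{23} + \frac{23}{30}\right) - -146 = \frac{79}{690} + 146 = \frac{100819}{690}$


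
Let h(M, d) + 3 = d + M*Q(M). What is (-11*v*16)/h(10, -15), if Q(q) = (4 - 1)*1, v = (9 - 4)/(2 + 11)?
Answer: -220/39 ≈ -5.6410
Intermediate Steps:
v = 5/13 ≈ 0.38462
Q(q) = 3 (Q(q) = 3*1 = 3)
h(M, d) = -3 + d + 3*M (h(M, d) = -3 + (d + M*3) = -3 + (d + 3*M) = -3 + d + 3*M)
(-11*v*16)/h(10, -15) = (-11*5/13*16)/(-3 - 15 + 3*10) = (-55/13*16)/(-3 - 15 + 30) = -880/13/12 = -880/13*1/12 = -220/39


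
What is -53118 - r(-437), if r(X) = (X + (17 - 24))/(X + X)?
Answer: -23212788/437 ≈ -53119.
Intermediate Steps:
r(X) = (-7 + X)/(2*X) (r(X) = (X - 7)/((2*X)) = (-7 + X)*(1/(2*X)) = (-7 + X)/(2*X))
-53118 - r(-437) = -53118 - (-7 - 437)/(2*(-437)) = -53118 - (-1)*(-444)/(2*437) = -53118 - 1*222/437 = -53118 - 222/437 = -23212788/437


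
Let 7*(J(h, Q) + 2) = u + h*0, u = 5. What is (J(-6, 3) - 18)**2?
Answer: 18225/49 ≈ 371.94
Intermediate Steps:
J(h, Q) = -9/7 (J(h, Q) = -2 + (5 + h*0)/7 = -2 + (5 + 0)/7 = -2 + (1/7)*5 = -2 + 5/7 = -9/7)
(J(-6, 3) - 18)**2 = (-9/7 - 18)**2 = (-135/7)**2 = 18225/49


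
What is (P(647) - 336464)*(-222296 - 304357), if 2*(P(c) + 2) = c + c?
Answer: 176860083807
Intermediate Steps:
P(c) = -2 + c (P(c) = -2 + (c + c)/2 = -2 + (2*c)/2 = -2 + c)
(P(647) - 336464)*(-222296 - 304357) = ((-2 + 647) - 336464)*(-222296 - 304357) = (645 - 336464)*(-526653) = -335819*(-526653) = 176860083807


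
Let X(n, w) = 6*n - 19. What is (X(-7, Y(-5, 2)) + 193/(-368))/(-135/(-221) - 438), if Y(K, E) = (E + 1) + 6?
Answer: 1667887/11857328 ≈ 0.14066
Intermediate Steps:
Y(K, E) = 7 + E (Y(K, E) = (1 + E) + 6 = 7 + E)
X(n, w) = -19 + 6*n
(X(-7, Y(-5, 2)) + 193/(-368))/(-135/(-221) - 438) = ((-19 + 6*(-7)) + 193/(-368))/(-135/(-221) - 438) = ((-19 - 42) + 193*(-1/368))/(-135*(-1/221) - 438) = (-61 - 193/368)/(135/221 - 438) = -22641/(368*(-96663/221)) = -22641/368*(-221/96663) = 1667887/11857328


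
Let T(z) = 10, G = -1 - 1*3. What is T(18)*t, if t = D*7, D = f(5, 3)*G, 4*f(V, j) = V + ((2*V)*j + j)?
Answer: -2660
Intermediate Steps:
G = -4 (G = -1 - 3 = -4)
f(V, j) = V/4 + j/4 + V*j/2 (f(V, j) = (V + ((2*V)*j + j))/4 = (V + (2*V*j + j))/4 = (V + (j + 2*V*j))/4 = (V + j + 2*V*j)/4 = V/4 + j/4 + V*j/2)
D = -38 (D = ((¼)*5 + (¼)*3 + (½)*5*3)*(-4) = (5/4 + ¾ + 15/2)*(-4) = (19/2)*(-4) = -38)
t = -266 (t = -38*7 = -266)
T(18)*t = 10*(-266) = -2660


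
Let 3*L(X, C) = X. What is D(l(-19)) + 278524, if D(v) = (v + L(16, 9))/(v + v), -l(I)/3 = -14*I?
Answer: 666787645/2394 ≈ 2.7852e+5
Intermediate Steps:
L(X, C) = X/3
l(I) = 42*I (l(I) = -(-42)*I = 42*I)
D(v) = (16/3 + v)/(2*v) (D(v) = (v + (⅓)*16)/(v + v) = (v + 16/3)/((2*v)) = (16/3 + v)*(1/(2*v)) = (16/3 + v)/(2*v))
D(l(-19)) + 278524 = (16 + 3*(42*(-19)))/(6*((42*(-19)))) + 278524 = (⅙)*(16 + 3*(-798))/(-798) + 278524 = (⅙)*(-1/798)*(16 - 2394) + 278524 = (⅙)*(-1/798)*(-2378) + 278524 = 1189/2394 + 278524 = 666787645/2394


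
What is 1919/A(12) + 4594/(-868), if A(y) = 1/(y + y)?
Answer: 19986007/434 ≈ 46051.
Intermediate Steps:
A(y) = 1/(2*y)
1919/A(12) + 4594/(-868) = 1919/(((½)/12)) + 4594/(-868) = 1919/(((½)*(1/12))) + 4594*(-1/868) = 1919/(1/24) - 2297/434 = 1919*24 - 2297/434 = 46056 - 2297/434 = 19986007/434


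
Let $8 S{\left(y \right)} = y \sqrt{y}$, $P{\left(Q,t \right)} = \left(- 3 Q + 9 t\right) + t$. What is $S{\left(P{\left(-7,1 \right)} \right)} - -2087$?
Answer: $2087 + \frac{31 \sqrt{31}}{8} \approx 2108.6$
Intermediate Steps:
$P{\left(Q,t \right)} = - 3 Q + 10 t$
$S{\left(y \right)} = \frac{y^{\frac{3}{2}}}{8}$ ($S{\left(y \right)} = \frac{y \sqrt{y}}{8} = \frac{y^{\frac{3}{2}}}{8}$)
$S{\left(P{\left(-7,1 \right)} \right)} - -2087 = \frac{\left(\left(-3\right) \left(-7\right) + 10 \cdot 1\right)^{\frac{3}{2}}}{8} - -2087 = \frac{\left(21 + 10\right)^{\frac{3}{2}}}{8} + 2087 = \frac{31^{\frac{3}{2}}}{8} + 2087 = \frac{31 \sqrt{31}}{8} + 2087 = 2087 + \frac{31 \sqrt{31}}{8}$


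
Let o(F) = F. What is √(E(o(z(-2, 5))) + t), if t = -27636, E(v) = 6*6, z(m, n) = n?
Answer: 20*I*√69 ≈ 166.13*I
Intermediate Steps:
E(v) = 36
√(E(o(z(-2, 5))) + t) = √(36 - 27636) = √(-27600) = 20*I*√69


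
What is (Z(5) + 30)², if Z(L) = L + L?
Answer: 1600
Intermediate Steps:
Z(L) = 2*L
(Z(5) + 30)² = (2*5 + 30)² = (10 + 30)² = 40² = 1600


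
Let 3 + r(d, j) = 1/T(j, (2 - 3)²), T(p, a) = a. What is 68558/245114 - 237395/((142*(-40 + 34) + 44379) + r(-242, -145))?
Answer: -5520485108/1066858685 ≈ -5.1745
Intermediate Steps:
r(d, j) = -2 (r(d, j) = -3 + 1/((2 - 3)²) = -3 + 1/((-1)²) = -3 + 1/1 = -3 + 1 = -2)
68558/245114 - 237395/((142*(-40 + 34) + 44379) + r(-242, -145)) = 68558/245114 - 237395/((142*(-40 + 34) + 44379) - 2) = 68558*(1/245114) - 237395/((142*(-6) + 44379) - 2) = 34279/122557 - 237395/((-852 + 44379) - 2) = 34279/122557 - 237395/(43527 - 2) = 34279/122557 - 237395/43525 = 34279/122557 - 237395*1/43525 = 34279/122557 - 47479/8705 = -5520485108/1066858685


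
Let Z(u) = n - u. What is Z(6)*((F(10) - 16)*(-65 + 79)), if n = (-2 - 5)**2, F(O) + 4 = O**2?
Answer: 48160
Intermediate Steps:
F(O) = -4 + O**2
n = 49 (n = (-7)**2 = 49)
Z(u) = 49 - u
Z(6)*((F(10) - 16)*(-65 + 79)) = (49 - 1*6)*(((-4 + 10**2) - 16)*(-65 + 79)) = (49 - 6)*(((-4 + 100) - 16)*14) = 43*((96 - 16)*14) = 43*(80*14) = 43*1120 = 48160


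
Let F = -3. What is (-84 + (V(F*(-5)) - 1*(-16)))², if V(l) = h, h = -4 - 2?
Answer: 5476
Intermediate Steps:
h = -6
V(l) = -6
(-84 + (V(F*(-5)) - 1*(-16)))² = (-84 + (-6 - 1*(-16)))² = (-84 + (-6 + 16))² = (-84 + 10)² = (-74)² = 5476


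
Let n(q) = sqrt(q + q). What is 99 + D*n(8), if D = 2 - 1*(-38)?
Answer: 259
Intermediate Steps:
n(q) = sqrt(2)*sqrt(q) (n(q) = sqrt(2*q) = sqrt(2)*sqrt(q))
D = 40 (D = 2 + 38 = 40)
99 + D*n(8) = 99 + 40*(sqrt(2)*sqrt(8)) = 99 + 40*(sqrt(2)*(2*sqrt(2))) = 99 + 40*4 = 99 + 160 = 259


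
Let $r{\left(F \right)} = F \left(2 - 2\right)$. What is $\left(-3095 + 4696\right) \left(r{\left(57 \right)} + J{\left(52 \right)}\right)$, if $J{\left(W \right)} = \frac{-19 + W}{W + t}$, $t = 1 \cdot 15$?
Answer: $\frac{52833}{67} \approx 788.55$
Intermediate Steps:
$r{\left(F \right)} = 0$ ($r{\left(F \right)} = F 0 = 0$)
$t = 15$
$J{\left(W \right)} = \frac{-19 + W}{15 + W}$ ($J{\left(W \right)} = \frac{-19 + W}{W + 15} = \frac{-19 + W}{15 + W}$)
$\left(-3095 + 4696\right) \left(r{\left(57 \right)} + J{\left(52 \right)}\right) = \left(-3095 + 4696\right) \left(0 + \frac{-19 + 52}{15 + 52}\right) = 1601 \left(0 + \frac{1}{67} \cdot 33\right) = 1601 \left(0 + \frac{33}{67}\right) = 1601 \cdot \frac{33}{67} = \frac{52833}{67}$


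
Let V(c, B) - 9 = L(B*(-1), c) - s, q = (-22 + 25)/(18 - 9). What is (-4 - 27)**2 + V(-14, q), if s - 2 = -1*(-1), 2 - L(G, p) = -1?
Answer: 970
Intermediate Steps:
L(G, p) = 3 (L(G, p) = 2 - 1*(-1) = 2 + 1 = 3)
s = 3 (s = 2 - 1*(-1) = 2 + 1 = 3)
q = 1/3 (q = 3/9 = 3*(1/9) = 1/3 ≈ 0.33333)
V(c, B) = 9 (V(c, B) = 9 + (3 - 1*3) = 9 + (3 - 3) = 9 + 0 = 9)
(-4 - 27)**2 + V(-14, q) = (-4 - 27)**2 + 9 = (-31)**2 + 9 = 961 + 9 = 970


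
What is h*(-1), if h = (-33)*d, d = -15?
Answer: -495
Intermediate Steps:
h = 495 (h = -33*(-15) = 495)
h*(-1) = 495*(-1) = -495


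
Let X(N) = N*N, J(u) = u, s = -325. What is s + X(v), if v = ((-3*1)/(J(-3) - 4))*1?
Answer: -15916/49 ≈ -324.82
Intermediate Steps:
v = 3/7 (v = ((-3*1)/(-3 - 4))*1 = (-3/(-7))*1 = -⅐*(-3)*1 = (3/7)*1 = 3/7 ≈ 0.42857)
X(N) = N²
s + X(v) = -325 + (3/7)² = -325 + 9/49 = -15916/49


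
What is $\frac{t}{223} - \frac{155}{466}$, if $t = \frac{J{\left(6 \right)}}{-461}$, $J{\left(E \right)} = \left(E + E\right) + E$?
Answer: $- \frac{15942853}{47906198} \approx -0.33279$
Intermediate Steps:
$J{\left(E \right)} = 3 E$ ($J{\left(E \right)} = 2 E + E = 3 E$)
$t = - \frac{18}{461}$ ($t = \frac{3 \cdot 6}{-461} = 18 \left(- \frac{1}{461}\right) = - \frac{18}{461} \approx -0.039046$)
$\frac{t}{223} - \frac{155}{466} = - \frac{18}{461 \cdot 223} - \frac{155}{466} = \left(- \frac{18}{461}\right) \frac{1}{223} - \frac{155}{466} = - \frac{18}{102803} - \frac{155}{466} = - \frac{15942853}{47906198}$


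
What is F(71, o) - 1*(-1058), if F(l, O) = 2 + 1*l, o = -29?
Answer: 1131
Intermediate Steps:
F(l, O) = 2 + l
F(71, o) - 1*(-1058) = (2 + 71) - 1*(-1058) = 73 + 1058 = 1131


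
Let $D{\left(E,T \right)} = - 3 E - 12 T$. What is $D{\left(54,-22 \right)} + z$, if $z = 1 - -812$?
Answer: $915$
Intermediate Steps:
$D{\left(E,T \right)} = - 12 T - 3 E$
$z = 813$ ($z = 1 + 812 = 813$)
$D{\left(54,-22 \right)} + z = \left(\left(-12\right) \left(-22\right) - 162\right) + 813 = \left(264 - 162\right) + 813 = 102 + 813 = 915$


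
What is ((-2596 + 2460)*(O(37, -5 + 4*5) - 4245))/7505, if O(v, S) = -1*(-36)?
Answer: 572424/7505 ≈ 76.272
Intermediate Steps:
O(v, S) = 36
((-2596 + 2460)*(O(37, -5 + 4*5) - 4245))/7505 = ((-2596 + 2460)*(36 - 4245))/7505 = -136*(-4209)*(1/7505) = 572424*(1/7505) = 572424/7505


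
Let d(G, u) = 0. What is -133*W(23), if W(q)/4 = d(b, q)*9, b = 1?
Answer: 0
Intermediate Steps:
W(q) = 0 (W(q) = 4*(0*9) = 4*0 = 0)
-133*W(23) = -133*0 = 0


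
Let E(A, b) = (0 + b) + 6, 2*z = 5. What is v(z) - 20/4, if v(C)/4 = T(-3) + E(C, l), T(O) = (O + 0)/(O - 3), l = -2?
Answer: 13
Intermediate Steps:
z = 5/2 (z = (½)*5 = 5/2 ≈ 2.5000)
E(A, b) = 6 + b (E(A, b) = b + 6 = 6 + b)
T(O) = O/(-3 + O)
v(C) = 18 (v(C) = 4*(-3/(-3 - 3) + (6 - 2)) = 4*(-3/(-6) + 4) = 4*(-3*(-⅙) + 4) = 4*(½ + 4) = 4*(9/2) = 18)
v(z) - 20/4 = 18 - 20/4 = 18 - 20*¼ = 18 - 5 = 13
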